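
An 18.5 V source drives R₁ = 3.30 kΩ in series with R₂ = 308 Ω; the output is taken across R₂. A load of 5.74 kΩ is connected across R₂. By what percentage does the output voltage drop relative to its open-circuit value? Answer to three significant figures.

The divider's output (Thévenin) resistance is R₁‖R₂ = 281.7 Ω.
Fractional drop under load = R_th/(R_th + R_L) = 281.7 / (281.7 + 5740) = 0.04678.
So the output falls by 4.68 %.

4.68 %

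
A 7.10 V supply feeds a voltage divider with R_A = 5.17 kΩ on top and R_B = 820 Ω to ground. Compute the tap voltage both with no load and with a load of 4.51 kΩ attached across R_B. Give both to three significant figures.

Unloaded: 0.972 V; loaded: 0.840 V

Open-circuit: V = 7.10 × 820/(5170 + 820) = 0.972 V.
With the load, R_B becomes R_B‖R_L = 693.8 Ω, so V = 7.10 × 693.8/5864 = 0.840 V.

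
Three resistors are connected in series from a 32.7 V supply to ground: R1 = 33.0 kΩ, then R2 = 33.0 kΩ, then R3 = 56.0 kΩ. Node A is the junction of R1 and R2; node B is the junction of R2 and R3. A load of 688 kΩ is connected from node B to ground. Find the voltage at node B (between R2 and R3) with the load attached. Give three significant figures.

At node B, R3 is in parallel with the load: R3‖R_L = 51.78 kΩ.
Below node A the resistance is R2 + (R3‖R_L) = 84.78 kΩ, so V_A = 32.7 × 84.78/117.8 = 23.54 V.
Then V_B = V_A × (R3‖R_L)/(R2 + R3‖R_L) = 23.54 × 51.78/84.78 = 14.4 V.

V ≈ 14.4 V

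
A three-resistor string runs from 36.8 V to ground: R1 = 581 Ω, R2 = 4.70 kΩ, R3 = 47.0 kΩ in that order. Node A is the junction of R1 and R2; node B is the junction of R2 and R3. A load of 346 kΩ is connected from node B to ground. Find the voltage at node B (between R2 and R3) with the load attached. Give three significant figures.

At node B, R3 is in parallel with the load: R3‖R_L = 41380 Ω.
Below node A the resistance is R2 + (R3‖R_L) = 46080 Ω, so V_A = 36.8 × 46080/46660 = 36.34 V.
Then V_B = V_A × (R3‖R_L)/(R2 + R3‖R_L) = 36.34 × 41380/46080 = 32.6 V.

V ≈ 32.6 V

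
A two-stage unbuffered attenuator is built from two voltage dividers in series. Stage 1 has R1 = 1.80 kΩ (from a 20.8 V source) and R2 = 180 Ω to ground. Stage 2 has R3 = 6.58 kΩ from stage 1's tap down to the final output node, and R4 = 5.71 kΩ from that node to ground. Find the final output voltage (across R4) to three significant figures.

V_out ≈ 0.867 V

Stage 2 presents R3+R4 = 12290 Ω as a load on stage 1's tap.
Stage 1's lower leg becomes R2‖(R3+R4) = 177.4 Ω, so V_mid = 20.8 × 177.4/1977 = 1.866 V.
Stage 2 is itself unloaded: V_out = V_mid × R4/(R3+R4) = 1.866 × 5710/12290 = 0.867 V.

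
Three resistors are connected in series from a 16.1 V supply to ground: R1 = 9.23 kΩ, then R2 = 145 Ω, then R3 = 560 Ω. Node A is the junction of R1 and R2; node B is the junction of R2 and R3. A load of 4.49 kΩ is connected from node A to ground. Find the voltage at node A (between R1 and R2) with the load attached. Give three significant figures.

V ≈ 0.997 V

Below node A the series string R2+R3 = 705.0 Ω sits in parallel with the 4490 Ω load: 609.3 Ω.
V_A = 16.1 × 609.3/(9230 + 609.3) = 0.997 V.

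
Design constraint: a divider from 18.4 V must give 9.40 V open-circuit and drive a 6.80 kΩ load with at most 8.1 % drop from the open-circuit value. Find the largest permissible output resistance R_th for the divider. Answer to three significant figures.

Loading drop = R_th/(R_th + R_L) ≤ 0.0810, so R_th ≤ R_L · ε/(1−ε) = 6.80 kΩ × 0.0810/0.9190 = 599 Ω.

R_th ≤ 599 Ω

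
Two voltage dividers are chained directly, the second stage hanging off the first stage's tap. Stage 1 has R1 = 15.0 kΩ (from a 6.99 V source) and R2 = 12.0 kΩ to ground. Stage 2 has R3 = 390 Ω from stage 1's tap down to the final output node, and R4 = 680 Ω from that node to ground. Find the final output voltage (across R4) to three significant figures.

V_out ≈ 0.273 V

Stage 2 presents R3+R4 = 1070 Ω as a load on stage 1's tap.
Stage 1's lower leg becomes R2‖(R3+R4) = 982.4 Ω, so V_mid = 6.99 × 982.4/15980 = 0.4297 V.
Stage 2 is itself unloaded: V_out = V_mid × R4/(R3+R4) = 0.4297 × 680/1070 = 0.273 V.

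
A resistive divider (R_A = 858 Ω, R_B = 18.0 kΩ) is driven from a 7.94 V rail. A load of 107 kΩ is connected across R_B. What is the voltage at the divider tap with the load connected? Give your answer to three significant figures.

The load sits in parallel with R_B: R_B‖R_L = (18000 × 107000) / (18000 + 107000) = 15410 Ω.
V_out = 7.94 × 15410 / (858 + 15410) = 7.94 × 15410/16270 = 7.52 V.

V_out ≈ 7.52 V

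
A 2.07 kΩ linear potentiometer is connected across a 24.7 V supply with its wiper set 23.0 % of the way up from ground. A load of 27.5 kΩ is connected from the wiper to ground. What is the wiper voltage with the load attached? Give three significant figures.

The wiper splits the pot into (1−α)R = 1594 Ω above and αR = 476.1 Ω below.
Lower section ‖ load = 468.0 Ω.
V_wiper = 24.7 × 468.0/(1594 + 468.0) = 5.61 V.

V ≈ 5.61 V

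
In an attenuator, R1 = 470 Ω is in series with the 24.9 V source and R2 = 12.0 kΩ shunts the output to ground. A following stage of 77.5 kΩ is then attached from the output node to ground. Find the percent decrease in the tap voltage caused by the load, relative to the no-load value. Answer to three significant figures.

0.580 %

The divider's output (Thévenin) resistance is R1‖R2 = 452.3 Ω.
Fractional drop under load = R_th/(R_th + R_L) = 452.3 / (452.3 + 77500) = 0.005802.
So the output falls by 0.580 %.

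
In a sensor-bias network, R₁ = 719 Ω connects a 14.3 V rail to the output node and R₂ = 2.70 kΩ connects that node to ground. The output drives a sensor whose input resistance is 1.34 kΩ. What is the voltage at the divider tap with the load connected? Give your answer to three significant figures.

V_out ≈ 7.93 V

The load sits in parallel with R₂: R₂‖R_L = (2700 × 1340) / (2700 + 1340) = 895.5 Ω.
V_out = 14.3 × 895.5 / (719 + 895.5) = 14.3 × 895.5/1615 = 7.93 V.
(Unloaded it would have been 11.3 V.)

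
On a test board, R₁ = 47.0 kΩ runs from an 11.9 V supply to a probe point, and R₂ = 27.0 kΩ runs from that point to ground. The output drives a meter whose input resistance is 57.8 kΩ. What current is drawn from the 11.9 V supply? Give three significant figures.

R₂‖R_L = 18.40 kΩ, so the source sees R₁ + R₂‖R_L = 65.40 kΩ.
I = 11.9 V / 65.40 kΩ = 0.182 mA.

I ≈ 0.182 mA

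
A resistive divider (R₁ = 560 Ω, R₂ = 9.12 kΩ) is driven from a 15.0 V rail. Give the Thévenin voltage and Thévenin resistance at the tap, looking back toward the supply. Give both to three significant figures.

V_th is the open-circuit tap voltage: 15.0 × 9120/(560 + 9120) = 14.1 V.
With the supply zeroed, R₁ and R₂ appear in parallel from the tap: R_th = R₁‖R₂ = (560 × 9120)/9680 = 528 Ω.

V_th = 14.1 V, R_th = 528 Ω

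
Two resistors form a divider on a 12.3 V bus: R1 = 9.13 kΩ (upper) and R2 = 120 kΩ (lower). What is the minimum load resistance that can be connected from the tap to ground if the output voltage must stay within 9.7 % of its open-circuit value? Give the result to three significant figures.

Output resistance R_th = R1‖R2 = (9.13 × 120)/129.1 = 8.484 kΩ.
The fractional drop is R_th/(R_th + R_L); requiring this ≤ 0.0970 gives R_L ≥ R_th(1/0.0970 − 1) = 8.484 × 9.309 = 79.0 kΩ.

R_L(min) ≈ 79.0 kΩ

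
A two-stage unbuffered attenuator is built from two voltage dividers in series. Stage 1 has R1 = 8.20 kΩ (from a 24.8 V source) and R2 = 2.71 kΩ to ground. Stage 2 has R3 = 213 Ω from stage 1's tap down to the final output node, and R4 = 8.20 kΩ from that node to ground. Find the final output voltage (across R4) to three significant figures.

V_out ≈ 4.83 V

Stage 2 presents R3+R4 = 8413 Ω as a load on stage 1's tap.
Stage 1's lower leg becomes R2‖(R3+R4) = 2050 Ω, so V_mid = 24.8 × 2050/10250 = 4.959 V.
Stage 2 is itself unloaded: V_out = V_mid × R4/(R3+R4) = 4.959 × 8200/8413 = 4.83 V.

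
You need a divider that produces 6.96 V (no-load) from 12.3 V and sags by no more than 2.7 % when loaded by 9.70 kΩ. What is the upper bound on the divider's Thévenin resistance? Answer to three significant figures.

R_th ≤ 269 Ω

Loading drop = R_th/(R_th + R_L) ≤ 0.0270, so R_th ≤ R_L · ε/(1−ε) = 9.70 kΩ × 0.0270/0.9730 = 269 Ω.
(Any R1, R2 with R2/(R1+R2) = 0.566 and R1‖R2 ≤ 269 Ω will meet the spec.)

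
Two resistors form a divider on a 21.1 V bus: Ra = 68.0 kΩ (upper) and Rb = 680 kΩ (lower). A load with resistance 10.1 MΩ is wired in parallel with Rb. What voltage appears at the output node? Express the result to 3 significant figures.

V_out ≈ 19.1 V

The load sits in parallel with Rb: Rb‖R_L = (680 × 10100) / (680 + 10100) = 637.1 kΩ.
V_out = 21.1 × 637.1 / (68.0 + 637.1) = 21.1 × 637.1/705.1 = 19.1 V.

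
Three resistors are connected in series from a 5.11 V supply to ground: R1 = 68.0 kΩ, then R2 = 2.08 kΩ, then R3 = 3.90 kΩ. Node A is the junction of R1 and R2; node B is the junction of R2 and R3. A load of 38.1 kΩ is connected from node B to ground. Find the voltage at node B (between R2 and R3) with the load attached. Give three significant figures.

V ≈ 0.246 V

At node B, R3 is in parallel with the load: R3‖R_L = 3.538 kΩ.
Below node A the resistance is R2 + (R3‖R_L) = 5.618 kΩ, so V_A = 5.11 × 5.618/73.62 = 0.3899 V.
Then V_B = V_A × (R3‖R_L)/(R2 + R3‖R_L) = 0.3899 × 3.538/5.618 = 0.246 V.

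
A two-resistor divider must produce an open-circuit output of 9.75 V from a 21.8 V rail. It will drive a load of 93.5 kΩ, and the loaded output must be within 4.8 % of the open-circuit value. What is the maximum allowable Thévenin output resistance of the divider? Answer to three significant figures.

R_th ≤ 4.71 kΩ

Loading drop = R_th/(R_th + R_L) ≤ 0.0480, so R_th ≤ R_L · ε/(1−ε) = 93.5 kΩ × 0.0480/0.9520 = 4.71 kΩ.
(Any R1, R2 with R2/(R1+R2) = 0.447 and R1‖R2 ≤ 4.71 kΩ will meet the spec.)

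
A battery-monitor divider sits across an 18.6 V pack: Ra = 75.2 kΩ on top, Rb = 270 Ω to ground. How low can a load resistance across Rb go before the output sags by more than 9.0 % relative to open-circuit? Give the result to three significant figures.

Output resistance R_th = Ra‖Rb = (75200 × 270)/75470 = 269.0 Ω.
The fractional drop is R_th/(R_th + R_L); requiring this ≤ 0.0900 gives R_L ≥ R_th(1/0.0900 − 1) = 269.0 × 10.11 = 2.72 kΩ.

R_L(min) ≈ 2.72 kΩ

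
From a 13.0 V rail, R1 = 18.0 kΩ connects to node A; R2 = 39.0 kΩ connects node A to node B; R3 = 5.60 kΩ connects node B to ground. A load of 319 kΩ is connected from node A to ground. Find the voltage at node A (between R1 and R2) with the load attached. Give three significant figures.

V ≈ 8.90 V

Below node A the series string R2+R3 = 44.60 kΩ sits in parallel with the 319 kΩ load: 39.13 kΩ.
V_A = 13.0 × 39.13/(18.0 + 39.13) = 8.90 V.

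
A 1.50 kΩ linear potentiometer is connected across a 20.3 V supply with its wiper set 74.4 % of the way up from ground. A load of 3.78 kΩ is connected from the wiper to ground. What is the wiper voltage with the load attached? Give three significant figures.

V ≈ 14.0 V

The wiper splits the pot into (1−α)R = 384.0 Ω above and αR = 1116 Ω below.
Lower section ‖ load = 861.6 Ω.
V_wiper = 20.3 × 861.6/(384.0 + 861.6) = 14.0 V.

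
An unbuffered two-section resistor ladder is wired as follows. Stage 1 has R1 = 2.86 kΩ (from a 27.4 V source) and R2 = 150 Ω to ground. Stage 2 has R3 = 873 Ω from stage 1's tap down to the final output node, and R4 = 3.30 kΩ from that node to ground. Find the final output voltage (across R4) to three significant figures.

Stage 2 presents R3+R4 = 4173 Ω as a load on stage 1's tap.
Stage 1's lower leg becomes R2‖(R3+R4) = 144.8 Ω, so V_mid = 27.4 × 144.8/3005 = 1.320 V.
Stage 2 is itself unloaded: V_out = V_mid × R4/(R3+R4) = 1.320 × 3300/4173 = 1.04 V.

V_out ≈ 1.04 V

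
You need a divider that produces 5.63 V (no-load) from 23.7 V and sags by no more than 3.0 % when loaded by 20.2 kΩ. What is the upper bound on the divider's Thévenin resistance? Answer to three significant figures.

R_th ≤ 625 Ω

Loading drop = R_th/(R_th + R_L) ≤ 0.0300, so R_th ≤ R_L · ε/(1−ε) = 20.2 kΩ × 0.0300/0.9700 = 625 Ω.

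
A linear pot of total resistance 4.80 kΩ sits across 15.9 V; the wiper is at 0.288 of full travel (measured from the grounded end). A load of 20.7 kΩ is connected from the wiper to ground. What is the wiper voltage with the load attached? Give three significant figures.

The wiper splits the pot into (1−α)R = 3.418 kΩ above and αR = 1.382 kΩ below.
Lower section ‖ load = 1.296 kΩ.
V_wiper = 15.9 × 1.296/(3.418 + 1.296) = 4.37 V.

V ≈ 4.37 V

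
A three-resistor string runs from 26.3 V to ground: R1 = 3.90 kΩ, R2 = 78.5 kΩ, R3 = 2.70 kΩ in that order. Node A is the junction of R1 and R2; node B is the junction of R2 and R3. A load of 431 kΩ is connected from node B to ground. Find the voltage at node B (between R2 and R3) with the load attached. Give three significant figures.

V ≈ 0.829 V

At node B, R3 is in parallel with the load: R3‖R_L = 2.683 kΩ.
Below node A the resistance is R2 + (R3‖R_L) = 81.18 kΩ, so V_A = 26.3 × 81.18/85.08 = 25.09 V.
Then V_B = V_A × (R3‖R_L)/(R2 + R3‖R_L) = 25.09 × 2.683/81.18 = 0.829 V.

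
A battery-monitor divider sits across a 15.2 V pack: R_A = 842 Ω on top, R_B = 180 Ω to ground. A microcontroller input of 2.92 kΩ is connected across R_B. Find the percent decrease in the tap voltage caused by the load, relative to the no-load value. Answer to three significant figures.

4.83 %

The divider's output (Thévenin) resistance is R_A‖R_B = 148.3 Ω.
Fractional drop under load = R_th/(R_th + R_L) = 148.3 / (148.3 + 2920) = 0.04833.
So the output falls by 4.83 %.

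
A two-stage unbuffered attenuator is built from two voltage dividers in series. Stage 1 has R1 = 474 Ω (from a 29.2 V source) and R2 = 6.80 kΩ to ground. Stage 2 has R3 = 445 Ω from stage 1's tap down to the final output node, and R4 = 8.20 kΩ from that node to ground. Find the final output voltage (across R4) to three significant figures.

Stage 2 presents R3+R4 = 8645 Ω as a load on stage 1's tap.
Stage 1's lower leg becomes R2‖(R3+R4) = 3806 Ω, so V_mid = 29.2 × 3806/4280 = 25.97 V.
Stage 2 is itself unloaded: V_out = V_mid × R4/(R3+R4) = 25.97 × 8200/8645 = 24.6 V.

V_out ≈ 24.6 V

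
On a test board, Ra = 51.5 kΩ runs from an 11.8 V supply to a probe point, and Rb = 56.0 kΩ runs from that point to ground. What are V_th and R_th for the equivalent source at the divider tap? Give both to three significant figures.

V_th is the open-circuit tap voltage: 11.8 × 56.0/(51.5 + 56.0) = 6.15 V.
With the supply zeroed, Ra and Rb appear in parallel from the tap: R_th = Ra‖Rb = (51.5 × 56.0)/107.5 = 26.8 kΩ.

V_th = 6.15 V, R_th = 26.8 kΩ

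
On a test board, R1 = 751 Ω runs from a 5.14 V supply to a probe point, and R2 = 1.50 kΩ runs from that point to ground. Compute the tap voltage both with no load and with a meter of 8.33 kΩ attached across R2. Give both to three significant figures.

Unloaded: 3.43 V; loaded: 3.23 V

Open-circuit: V = 5.14 × 1500/(751 + 1500) = 3.43 V.
With the load, R2 becomes R2‖R_L = 1271 Ω, so V = 5.14 × 1271/2022 = 3.23 V.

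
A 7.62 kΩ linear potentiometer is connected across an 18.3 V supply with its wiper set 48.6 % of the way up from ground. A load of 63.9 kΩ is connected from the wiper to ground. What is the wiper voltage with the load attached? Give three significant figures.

V ≈ 8.64 V

The wiper splits the pot into (1−α)R = 3.917 kΩ above and αR = 3.703 kΩ below.
Lower section ‖ load = 3.500 kΩ.
V_wiper = 18.3 × 3.500/(3.917 + 3.500) = 8.64 V.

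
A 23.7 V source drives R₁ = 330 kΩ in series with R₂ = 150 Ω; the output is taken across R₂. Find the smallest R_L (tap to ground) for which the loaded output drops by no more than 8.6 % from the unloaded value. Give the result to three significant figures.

R_L(min) ≈ 1.59 kΩ

Output resistance R_th = R₁‖R₂ = (330000 × 150)/330200 = 149.9 Ω.
The fractional drop is R_th/(R_th + R_L); requiring this ≤ 0.0860 gives R_L ≥ R_th(1/0.0860 − 1) = 149.9 × 10.63 = 1.59 kΩ.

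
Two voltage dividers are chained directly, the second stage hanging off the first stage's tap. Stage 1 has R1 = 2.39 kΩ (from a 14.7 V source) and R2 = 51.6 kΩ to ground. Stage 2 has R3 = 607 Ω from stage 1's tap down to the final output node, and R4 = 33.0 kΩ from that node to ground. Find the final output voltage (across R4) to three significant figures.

V_out ≈ 12.9 V

Stage 2 presents R3+R4 = 33610 Ω as a load on stage 1's tap.
Stage 1's lower leg becomes R2‖(R3+R4) = 20350 Ω, so V_mid = 14.7 × 20350/22740 = 13.16 V.
Stage 2 is itself unloaded: V_out = V_mid × R4/(R3+R4) = 13.16 × 33000/33610 = 12.9 V.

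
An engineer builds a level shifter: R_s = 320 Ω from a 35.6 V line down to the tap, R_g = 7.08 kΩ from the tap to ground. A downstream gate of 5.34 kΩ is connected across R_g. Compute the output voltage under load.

The load sits in parallel with R_g: R_g‖R_L = (7080 × 5340) / (7080 + 5340) = 3044 Ω.
V_out = 35.6 × 3044 / (320 + 3044) = 35.6 × 3044/3364 = 32.2 V.
(Unloaded it would have been 34.1 V.)

V_out ≈ 32.2 V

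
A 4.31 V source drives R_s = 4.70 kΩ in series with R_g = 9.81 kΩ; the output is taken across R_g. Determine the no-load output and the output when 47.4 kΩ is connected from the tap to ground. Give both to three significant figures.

Unloaded: 2.91 V; loaded: 2.73 V

Open-circuit: V = 4.31 × 9.81/(4.70 + 9.81) = 2.91 V.
With the load, R_g becomes R_g‖R_L = 8.128 kΩ, so V = 4.31 × 8.128/12.83 = 2.73 V.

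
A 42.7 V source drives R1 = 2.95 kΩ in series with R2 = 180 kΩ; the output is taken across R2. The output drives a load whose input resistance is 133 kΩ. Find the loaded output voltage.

V_out ≈ 41.1 V

The load sits in parallel with R2: R2‖R_L = (180 × 133) / (180 + 133) = 76.49 kΩ.
V_out = 42.7 × 76.49 / (2.95 + 76.49) = 42.7 × 76.49/79.44 = 41.1 V.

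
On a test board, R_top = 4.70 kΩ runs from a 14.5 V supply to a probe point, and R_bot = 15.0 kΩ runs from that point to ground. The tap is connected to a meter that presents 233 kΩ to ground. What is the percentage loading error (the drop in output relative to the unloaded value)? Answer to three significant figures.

The divider's output (Thévenin) resistance is R_top‖R_bot = 3.579 kΩ.
Fractional drop under load = R_th/(R_th + R_L) = 3.579 / (3.579 + 233) = 0.01513.
So the output falls by 1.51 %.

1.51 %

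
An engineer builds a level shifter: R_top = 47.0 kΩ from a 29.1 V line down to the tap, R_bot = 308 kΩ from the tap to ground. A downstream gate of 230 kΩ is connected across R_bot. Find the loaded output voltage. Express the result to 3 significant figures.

The load sits in parallel with R_bot: R_bot‖R_L = (308 × 230) / (308 + 230) = 131.7 kΩ.
V_out = 29.1 × 131.7 / (47.0 + 131.7) = 29.1 × 131.7/178.7 = 21.4 V.

V_out ≈ 21.4 V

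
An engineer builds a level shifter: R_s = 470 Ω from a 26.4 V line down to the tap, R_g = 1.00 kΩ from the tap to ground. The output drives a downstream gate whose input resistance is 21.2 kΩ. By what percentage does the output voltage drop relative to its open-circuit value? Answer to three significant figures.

The divider's output (Thévenin) resistance is R_s‖R_g = 319.7 Ω.
Fractional drop under load = R_th/(R_th + R_L) = 319.7 / (319.7 + 21200) = 0.01486.
So the output falls by 1.49 %.

1.49 %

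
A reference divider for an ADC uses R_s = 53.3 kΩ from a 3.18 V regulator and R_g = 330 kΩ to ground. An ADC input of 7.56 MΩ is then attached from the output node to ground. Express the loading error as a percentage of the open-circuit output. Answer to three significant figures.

The divider's output (Thévenin) resistance is R_s‖R_g = 45.89 kΩ.
Fractional drop under load = R_th/(R_th + R_L) = 45.89 / (45.89 + 7560) = 0.006033.
So the output falls by 0.603 %.

0.603 %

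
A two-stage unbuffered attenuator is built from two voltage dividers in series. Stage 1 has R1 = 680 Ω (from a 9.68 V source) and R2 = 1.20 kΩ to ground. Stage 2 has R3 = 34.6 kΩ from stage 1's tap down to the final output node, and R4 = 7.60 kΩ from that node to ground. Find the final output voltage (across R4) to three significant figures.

V_out ≈ 1.10 V

Stage 2 presents R3+R4 = 42200 Ω as a load on stage 1's tap.
Stage 1's lower leg becomes R2‖(R3+R4) = 1167 Ω, so V_mid = 9.68 × 1167/1847 = 6.116 V.
Stage 2 is itself unloaded: V_out = V_mid × R4/(R3+R4) = 6.116 × 7600/42200 = 1.10 V.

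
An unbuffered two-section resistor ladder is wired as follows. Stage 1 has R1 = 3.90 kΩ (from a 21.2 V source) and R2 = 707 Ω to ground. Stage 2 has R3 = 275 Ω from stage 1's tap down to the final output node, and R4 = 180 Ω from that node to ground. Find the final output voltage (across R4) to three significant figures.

V_out ≈ 0.556 V

Stage 2 presents R3+R4 = 455.0 Ω as a load on stage 1's tap.
Stage 1's lower leg becomes R2‖(R3+R4) = 276.8 Ω, so V_mid = 21.2 × 276.8/4177 = 1.405 V.
Stage 2 is itself unloaded: V_out = V_mid × R4/(R3+R4) = 1.405 × 180/455.0 = 0.556 V.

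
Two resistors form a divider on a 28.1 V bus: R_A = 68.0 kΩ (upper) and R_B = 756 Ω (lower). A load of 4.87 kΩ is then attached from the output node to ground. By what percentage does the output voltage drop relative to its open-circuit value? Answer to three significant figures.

The divider's output (Thévenin) resistance is R_A‖R_B = 747.7 Ω.
Fractional drop under load = R_th/(R_th + R_L) = 747.7 / (747.7 + 4870) = 0.1331.
So the output falls by 13.3 %.

13.3 %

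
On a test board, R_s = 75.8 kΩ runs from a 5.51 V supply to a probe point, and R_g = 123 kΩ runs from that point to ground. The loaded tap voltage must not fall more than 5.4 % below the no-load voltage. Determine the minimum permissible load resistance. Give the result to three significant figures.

R_L(min) ≈ 822 kΩ

Output resistance R_th = R_s‖R_g = (75.8 × 123)/198.8 = 46.90 kΩ.
The fractional drop is R_th/(R_th + R_L); requiring this ≤ 0.0540 gives R_L ≥ R_th(1/0.0540 − 1) = 46.90 × 17.52 = 822 kΩ.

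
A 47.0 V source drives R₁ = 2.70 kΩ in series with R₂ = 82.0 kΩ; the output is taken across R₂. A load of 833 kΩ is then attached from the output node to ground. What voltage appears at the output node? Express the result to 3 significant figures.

The load sits in parallel with R₂: R₂‖R_L = (82.0 × 833) / (82.0 + 833) = 74.65 kΩ.
V_out = 47.0 × 74.65 / (2.70 + 74.65) = 47.0 × 74.65/77.35 = 45.4 V.

V_out ≈ 45.4 V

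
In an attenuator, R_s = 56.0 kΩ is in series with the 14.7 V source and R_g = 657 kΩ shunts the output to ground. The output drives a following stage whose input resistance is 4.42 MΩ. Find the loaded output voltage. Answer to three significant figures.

The load sits in parallel with R_g: R_g‖R_L = (657 × 4420) / (657 + 4420) = 572.0 kΩ.
V_out = 14.7 × 572.0 / (56.0 + 572.0) = 14.7 × 572.0/628.0 = 13.4 V.

V_out ≈ 13.4 V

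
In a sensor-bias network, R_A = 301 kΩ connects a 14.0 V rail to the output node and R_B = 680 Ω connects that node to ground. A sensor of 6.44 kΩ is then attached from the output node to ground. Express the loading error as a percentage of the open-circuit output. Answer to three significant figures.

The divider's output (Thévenin) resistance is R_A‖R_B = 678.5 Ω.
Fractional drop under load = R_th/(R_th + R_L) = 678.5 / (678.5 + 6440) = 0.09531.
So the output falls by 9.53 %.

9.53 %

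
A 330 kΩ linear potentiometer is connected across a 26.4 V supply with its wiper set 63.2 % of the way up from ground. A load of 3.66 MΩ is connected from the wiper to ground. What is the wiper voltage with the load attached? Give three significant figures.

V ≈ 16.3 V

The wiper splits the pot into (1−α)R = 121.4 kΩ above and αR = 208.6 kΩ below.
Lower section ‖ load = 197.3 kΩ.
V_wiper = 26.4 × 197.3/(121.4 + 197.3) = 16.3 V.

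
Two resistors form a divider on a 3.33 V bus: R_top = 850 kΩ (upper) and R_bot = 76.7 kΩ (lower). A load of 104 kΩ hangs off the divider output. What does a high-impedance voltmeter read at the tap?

V_out ≈ 0.164 V

The load sits in parallel with R_bot: R_bot‖R_L = (76.7 × 104) / (76.7 + 104) = 44.14 kΩ.
V_out = 3.33 × 44.14 / (850 + 44.14) = 3.33 × 44.14/894.1 = 0.164 V.
(Unloaded it would have been 0.276 V.)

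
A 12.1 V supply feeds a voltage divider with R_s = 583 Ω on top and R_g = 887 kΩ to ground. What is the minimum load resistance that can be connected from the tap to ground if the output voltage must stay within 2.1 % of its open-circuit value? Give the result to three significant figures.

Output resistance R_th = R_s‖R_g = (583 × 887000)/887600 = 582.6 Ω.
The fractional drop is R_th/(R_th + R_L); requiring this ≤ 0.0210 gives R_L ≥ R_th(1/0.0210 − 1) = 582.6 × 46.62 = 27.2 kΩ.

R_L(min) ≈ 27.2 kΩ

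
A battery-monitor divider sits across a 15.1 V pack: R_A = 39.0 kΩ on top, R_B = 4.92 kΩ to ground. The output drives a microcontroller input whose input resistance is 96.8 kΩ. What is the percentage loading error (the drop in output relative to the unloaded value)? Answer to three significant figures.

4.32 %

The divider's output (Thévenin) resistance is R_A‖R_B = 4.369 kΩ.
Fractional drop under load = R_th/(R_th + R_L) = 4.369 / (4.369 + 96.8) = 0.04318.
So the output falls by 4.32 %.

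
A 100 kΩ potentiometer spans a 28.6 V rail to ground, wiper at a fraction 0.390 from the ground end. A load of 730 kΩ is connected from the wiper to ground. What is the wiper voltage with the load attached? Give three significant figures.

V ≈ 10.8 V

The wiper splits the pot into (1−α)R = 61.00 kΩ above and αR = 39.00 kΩ below.
Lower section ‖ load = 37.02 kΩ.
V_wiper = 28.6 × 37.02/(61.00 + 37.02) = 10.8 V.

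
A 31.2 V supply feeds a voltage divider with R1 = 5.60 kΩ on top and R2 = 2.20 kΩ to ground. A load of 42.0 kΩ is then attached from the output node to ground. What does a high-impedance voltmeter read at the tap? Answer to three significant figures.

V_out ≈ 8.48 V

The load sits in parallel with R2: R2‖R_L = (2.20 × 42.0) / (2.20 + 42.0) = 2.090 kΩ.
V_out = 31.2 × 2.090 / (5.60 + 2.090) = 31.2 × 2.090/7.690 = 8.48 V.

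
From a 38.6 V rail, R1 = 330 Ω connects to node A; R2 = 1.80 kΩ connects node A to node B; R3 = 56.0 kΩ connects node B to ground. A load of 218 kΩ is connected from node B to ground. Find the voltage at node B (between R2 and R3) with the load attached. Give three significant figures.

At node B, R3 is in parallel with the load: R3‖R_L = 44550 Ω.
Below node A the resistance is R2 + (R3‖R_L) = 46350 Ω, so V_A = 38.6 × 46350/46680 = 38.33 V.
Then V_B = V_A × (R3‖R_L)/(R2 + R3‖R_L) = 38.33 × 44550/46350 = 36.8 V.

V ≈ 36.8 V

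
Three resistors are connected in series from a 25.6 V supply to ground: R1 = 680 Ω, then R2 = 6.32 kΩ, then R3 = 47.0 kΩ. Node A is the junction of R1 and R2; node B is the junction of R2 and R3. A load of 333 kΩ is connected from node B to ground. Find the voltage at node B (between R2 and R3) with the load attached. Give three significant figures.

V ≈ 21.9 V

At node B, R3 is in parallel with the load: R3‖R_L = 41190 Ω.
Below node A the resistance is R2 + (R3‖R_L) = 47510 Ω, so V_A = 25.6 × 47510/48190 = 25.24 V.
Then V_B = V_A × (R3‖R_L)/(R2 + R3‖R_L) = 25.24 × 41190/47510 = 21.9 V.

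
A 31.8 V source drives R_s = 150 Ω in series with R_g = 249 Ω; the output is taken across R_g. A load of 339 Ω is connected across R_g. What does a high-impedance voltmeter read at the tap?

V_out ≈ 15.6 V

The load sits in parallel with R_g: R_g‖R_L = (249 × 339) / (249 + 339) = 143.6 Ω.
V_out = 31.8 × 143.6 / (150 + 143.6) = 31.8 × 143.6/293.6 = 15.6 V.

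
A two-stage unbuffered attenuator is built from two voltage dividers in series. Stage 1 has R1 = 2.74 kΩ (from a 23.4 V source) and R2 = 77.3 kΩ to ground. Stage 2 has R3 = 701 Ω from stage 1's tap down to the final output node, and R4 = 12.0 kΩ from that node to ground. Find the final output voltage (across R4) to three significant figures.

Stage 2 presents R3+R4 = 12700 Ω as a load on stage 1's tap.
Stage 1's lower leg becomes R2‖(R3+R4) = 10910 Ω, so V_mid = 23.4 × 10910/13650 = 18.70 V.
Stage 2 is itself unloaded: V_out = V_mid × R4/(R3+R4) = 18.70 × 12000/12700 = 17.7 V.

V_out ≈ 17.7 V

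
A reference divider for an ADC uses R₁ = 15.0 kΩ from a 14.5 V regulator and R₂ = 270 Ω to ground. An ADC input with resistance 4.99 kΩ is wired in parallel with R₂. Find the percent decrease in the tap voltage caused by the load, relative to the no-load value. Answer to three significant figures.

The divider's output (Thévenin) resistance is R₁‖R₂ = 265.2 Ω.
Fractional drop under load = R_th/(R_th + R_L) = 265.2 / (265.2 + 4990) = 0.05047.
So the output falls by 5.05 %.

5.05 %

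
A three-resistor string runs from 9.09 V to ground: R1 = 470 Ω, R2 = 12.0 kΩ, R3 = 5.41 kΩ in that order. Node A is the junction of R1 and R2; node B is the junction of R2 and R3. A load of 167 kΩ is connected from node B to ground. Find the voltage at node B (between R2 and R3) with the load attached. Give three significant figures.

At node B, R3 is in parallel with the load: R3‖R_L = 5240 Ω.
Below node A the resistance is R2 + (R3‖R_L) = 17240 Ω, so V_A = 9.09 × 17240/17710 = 8.849 V.
Then V_B = V_A × (R3‖R_L)/(R2 + R3‖R_L) = 8.849 × 5240/17240 = 2.69 V.

V ≈ 2.69 V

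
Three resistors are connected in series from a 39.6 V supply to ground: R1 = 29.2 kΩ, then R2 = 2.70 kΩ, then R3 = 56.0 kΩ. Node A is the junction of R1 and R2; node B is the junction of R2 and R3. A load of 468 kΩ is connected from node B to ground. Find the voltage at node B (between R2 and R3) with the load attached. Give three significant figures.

At node B, R3 is in parallel with the load: R3‖R_L = 50.02 kΩ.
Below node A the resistance is R2 + (R3‖R_L) = 52.72 kΩ, so V_A = 39.6 × 52.72/81.92 = 25.48 V.
Then V_B = V_A × (R3‖R_L)/(R2 + R3‖R_L) = 25.48 × 50.02/52.72 = 24.2 V.

V ≈ 24.2 V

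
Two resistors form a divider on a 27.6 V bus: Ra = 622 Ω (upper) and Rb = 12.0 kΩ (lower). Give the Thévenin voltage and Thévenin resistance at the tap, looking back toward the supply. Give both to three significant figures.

V_th is the open-circuit tap voltage: 27.6 × 12000/(622 + 12000) = 26.2 V.
With the supply zeroed, Ra and Rb appear in parallel from the tap: R_th = Ra‖Rb = (622 × 12000)/12620 = 591 Ω.

V_th = 26.2 V, R_th = 591 Ω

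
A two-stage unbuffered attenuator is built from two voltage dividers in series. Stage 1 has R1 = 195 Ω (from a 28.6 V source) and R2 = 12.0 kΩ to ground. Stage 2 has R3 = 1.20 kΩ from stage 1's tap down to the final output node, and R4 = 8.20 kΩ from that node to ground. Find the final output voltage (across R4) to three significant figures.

V_out ≈ 24.1 V

Stage 2 presents R3+R4 = 9400 Ω as a load on stage 1's tap.
Stage 1's lower leg becomes R2‖(R3+R4) = 5271 Ω, so V_mid = 28.6 × 5271/5466 = 27.58 V.
Stage 2 is itself unloaded: V_out = V_mid × R4/(R3+R4) = 27.58 × 8200/9400 = 24.1 V.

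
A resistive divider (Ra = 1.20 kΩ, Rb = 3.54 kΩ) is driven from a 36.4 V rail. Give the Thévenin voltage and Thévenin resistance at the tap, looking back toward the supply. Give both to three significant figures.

V_th is the open-circuit tap voltage: 36.4 × 3.54/(1.20 + 3.54) = 27.2 V.
With the supply zeroed, Ra and Rb appear in parallel from the tap: R_th = Ra‖Rb = (1.20 × 3.54)/4.740 = 896 Ω.

V_th = 27.2 V, R_th = 896 Ω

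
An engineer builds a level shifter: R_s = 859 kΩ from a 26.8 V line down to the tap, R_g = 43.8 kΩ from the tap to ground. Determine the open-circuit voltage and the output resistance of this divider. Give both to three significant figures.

V_th = 1.30 V, R_th = 41.7 kΩ

V_th is the open-circuit tap voltage: 26.8 × 43.8/(859 + 43.8) = 1.30 V.
With the supply zeroed, R_s and R_g appear in parallel from the tap: R_th = R_s‖R_g = (859 × 43.8)/902.8 = 41.7 kΩ.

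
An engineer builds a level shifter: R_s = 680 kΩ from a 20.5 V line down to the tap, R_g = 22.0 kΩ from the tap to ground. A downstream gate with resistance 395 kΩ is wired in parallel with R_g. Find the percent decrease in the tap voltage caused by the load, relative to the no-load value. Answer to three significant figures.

The divider's output (Thévenin) resistance is R_s‖R_g = 21.31 kΩ.
Fractional drop under load = R_th/(R_th + R_L) = 21.31 / (21.31 + 395) = 0.05119.
So the output falls by 5.12 %.

5.12 %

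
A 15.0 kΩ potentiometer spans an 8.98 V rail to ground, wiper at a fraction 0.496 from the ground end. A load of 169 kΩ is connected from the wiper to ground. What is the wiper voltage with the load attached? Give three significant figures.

The wiper splits the pot into (1−α)R = 7.560 kΩ above and αR = 7.440 kΩ below.
Lower section ‖ load = 7.126 kΩ.
V_wiper = 8.98 × 7.126/(7.560 + 7.126) = 4.36 V.

V ≈ 4.36 V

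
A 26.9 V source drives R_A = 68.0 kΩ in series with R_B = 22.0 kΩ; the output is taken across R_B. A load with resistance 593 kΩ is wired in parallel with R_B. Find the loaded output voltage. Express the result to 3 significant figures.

The load sits in parallel with R_B: R_B‖R_L = (22.0 × 593) / (22.0 + 593) = 21.21 kΩ.
V_out = 26.9 × 21.21 / (68.0 + 21.21) = 26.9 × 21.21/89.21 = 6.40 V.
(Unloaded it would have been 6.58 V.)

V_out ≈ 6.40 V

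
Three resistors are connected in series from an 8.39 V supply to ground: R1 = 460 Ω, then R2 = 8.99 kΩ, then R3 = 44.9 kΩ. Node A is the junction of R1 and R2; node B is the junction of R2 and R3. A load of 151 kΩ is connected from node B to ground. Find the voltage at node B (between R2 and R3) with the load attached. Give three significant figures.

At node B, R3 is in parallel with the load: R3‖R_L = 34610 Ω.
Below node A the resistance is R2 + (R3‖R_L) = 43600 Ω, so V_A = 8.39 × 43600/44060 = 8.302 V.
Then V_B = V_A × (R3‖R_L)/(R2 + R3‖R_L) = 8.302 × 34610/43600 = 6.59 V.

V ≈ 6.59 V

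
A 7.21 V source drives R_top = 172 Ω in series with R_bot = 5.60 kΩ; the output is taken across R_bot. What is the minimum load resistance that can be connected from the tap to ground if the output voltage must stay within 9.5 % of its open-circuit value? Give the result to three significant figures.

Output resistance R_th = R_top‖R_bot = (172 × 5600)/5772 = 166.9 Ω.
The fractional drop is R_th/(R_th + R_L); requiring this ≤ 0.0950 gives R_L ≥ R_th(1/0.0950 − 1) = 166.9 × 9.526 = 1.59 kΩ.

R_L(min) ≈ 1.59 kΩ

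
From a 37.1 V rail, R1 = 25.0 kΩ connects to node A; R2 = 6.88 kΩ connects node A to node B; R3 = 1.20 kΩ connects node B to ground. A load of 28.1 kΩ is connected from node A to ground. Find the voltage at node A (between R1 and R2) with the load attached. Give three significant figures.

V ≈ 7.44 V

Below node A the series string R2+R3 = 8.080 kΩ sits in parallel with the 28.1 kΩ load: 6.276 kΩ.
V_A = 37.1 × 6.276/(25.0 + 6.276) = 7.44 V.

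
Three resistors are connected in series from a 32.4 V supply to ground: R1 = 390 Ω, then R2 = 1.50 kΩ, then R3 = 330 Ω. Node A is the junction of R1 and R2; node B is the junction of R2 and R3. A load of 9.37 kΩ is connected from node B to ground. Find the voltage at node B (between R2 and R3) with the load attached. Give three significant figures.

At node B, R3 is in parallel with the load: R3‖R_L = 318.8 Ω.
Below node A the resistance is R2 + (R3‖R_L) = 1819 Ω, so V_A = 32.4 × 1819/2209 = 26.68 V.
Then V_B = V_A × (R3‖R_L)/(R2 + R3‖R_L) = 26.68 × 318.8/1819 = 4.68 V.

V ≈ 4.68 V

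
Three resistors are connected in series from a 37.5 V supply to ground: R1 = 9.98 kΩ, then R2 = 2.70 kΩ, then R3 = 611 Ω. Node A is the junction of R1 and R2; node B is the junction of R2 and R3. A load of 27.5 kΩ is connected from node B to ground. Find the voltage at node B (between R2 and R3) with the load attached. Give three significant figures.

V ≈ 1.69 V

At node B, R3 is in parallel with the load: R3‖R_L = 597.7 Ω.
Below node A the resistance is R2 + (R3‖R_L) = 3298 Ω, so V_A = 37.5 × 3298/13280 = 9.314 V.
Then V_B = V_A × (R3‖R_L)/(R2 + R3‖R_L) = 9.314 × 597.7/3298 = 1.69 V.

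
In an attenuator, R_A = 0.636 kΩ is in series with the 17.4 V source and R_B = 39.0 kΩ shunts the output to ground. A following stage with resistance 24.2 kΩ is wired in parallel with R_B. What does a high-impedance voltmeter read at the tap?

V_out ≈ 16.7 V

The load sits in parallel with R_B: R_B‖R_L = (39000 × 24200) / (39000 + 24200) = 14930 Ω.
V_out = 17.4 × 14930 / (636 + 14930) = 17.4 × 14930/15570 = 16.7 V.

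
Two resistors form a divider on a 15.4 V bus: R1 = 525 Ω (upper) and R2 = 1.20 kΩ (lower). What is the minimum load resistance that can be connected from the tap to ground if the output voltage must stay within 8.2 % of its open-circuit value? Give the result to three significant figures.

R_L(min) ≈ 4.09 kΩ

Output resistance R_th = R1‖R2 = (525 × 1200)/1725 = 365.2 Ω.
The fractional drop is R_th/(R_th + R_L); requiring this ≤ 0.0820 gives R_L ≥ R_th(1/0.0820 − 1) = 365.2 × 11.20 = 4.09 kΩ.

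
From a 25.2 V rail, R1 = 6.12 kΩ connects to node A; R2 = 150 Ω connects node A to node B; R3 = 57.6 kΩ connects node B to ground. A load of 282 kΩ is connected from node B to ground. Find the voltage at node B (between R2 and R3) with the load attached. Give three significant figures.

At node B, R3 is in parallel with the load: R3‖R_L = 47830 Ω.
Below node A the resistance is R2 + (R3‖R_L) = 47980 Ω, so V_A = 25.2 × 47980/54100 = 22.35 V.
Then V_B = V_A × (R3‖R_L)/(R2 + R3‖R_L) = 22.35 × 47830/47980 = 22.3 V.

V ≈ 22.3 V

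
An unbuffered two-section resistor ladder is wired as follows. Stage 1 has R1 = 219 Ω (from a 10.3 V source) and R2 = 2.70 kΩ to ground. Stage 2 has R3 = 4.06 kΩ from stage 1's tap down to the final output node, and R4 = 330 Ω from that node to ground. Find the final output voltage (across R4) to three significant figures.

V_out ≈ 0.685 V

Stage 2 presents R3+R4 = 4390 Ω as a load on stage 1's tap.
Stage 1's lower leg becomes R2‖(R3+R4) = 1672 Ω, so V_mid = 10.3 × 1672/1891 = 9.107 V.
Stage 2 is itself unloaded: V_out = V_mid × R4/(R3+R4) = 9.107 × 330/4390 = 0.685 V.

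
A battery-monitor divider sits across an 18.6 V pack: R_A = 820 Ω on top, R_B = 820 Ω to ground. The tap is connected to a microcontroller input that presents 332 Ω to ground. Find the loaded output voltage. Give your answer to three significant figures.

The load sits in parallel with R_B: R_B‖R_L = (820 × 332) / (820 + 332) = 236.3 Ω.
V_out = 18.6 × 236.3 / (820 + 236.3) = 18.6 × 236.3/1056 = 4.16 V.

V_out ≈ 4.16 V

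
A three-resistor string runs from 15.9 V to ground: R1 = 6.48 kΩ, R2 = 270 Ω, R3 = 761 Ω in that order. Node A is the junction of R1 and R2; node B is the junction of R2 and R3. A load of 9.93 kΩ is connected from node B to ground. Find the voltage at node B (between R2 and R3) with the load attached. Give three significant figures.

V ≈ 1.51 V

At node B, R3 is in parallel with the load: R3‖R_L = 706.8 Ω.
Below node A the resistance is R2 + (R3‖R_L) = 976.8 Ω, so V_A = 15.9 × 976.8/7457 = 2.083 V.
Then V_B = V_A × (R3‖R_L)/(R2 + R3‖R_L) = 2.083 × 706.8/976.8 = 1.51 V.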